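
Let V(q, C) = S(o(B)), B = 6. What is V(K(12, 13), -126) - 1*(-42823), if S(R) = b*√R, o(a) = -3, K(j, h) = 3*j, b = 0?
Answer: 42823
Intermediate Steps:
S(R) = 0 (S(R) = 0*√R = 0)
V(q, C) = 0
V(K(12, 13), -126) - 1*(-42823) = 0 - 1*(-42823) = 0 + 42823 = 42823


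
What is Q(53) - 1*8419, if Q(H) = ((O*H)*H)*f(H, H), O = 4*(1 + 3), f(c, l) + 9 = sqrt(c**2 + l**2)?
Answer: -412915 + 2382032*sqrt(2) ≈ 2.9558e+6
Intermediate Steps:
f(c, l) = -9 + sqrt(c**2 + l**2)
O = 16 (O = 4*4 = 16)
Q(H) = 16*H**2*(-9 + sqrt(2)*sqrt(H**2)) (Q(H) = ((16*H)*H)*(-9 + sqrt(H**2 + H**2)) = (16*H**2)*(-9 + sqrt(2*H**2)) = (16*H**2)*(-9 + sqrt(2)*sqrt(H**2)) = 16*H**2*(-9 + sqrt(2)*sqrt(H**2)))
Q(53) - 1*8419 = 16*53**2*(-9 + sqrt(2)*sqrt(53**2)) - 1*8419 = 16*2809*(-9 + sqrt(2)*sqrt(2809)) - 8419 = 16*2809*(-9 + sqrt(2)*53) - 8419 = 16*2809*(-9 + 53*sqrt(2)) - 8419 = (-404496 + 2382032*sqrt(2)) - 8419 = -412915 + 2382032*sqrt(2)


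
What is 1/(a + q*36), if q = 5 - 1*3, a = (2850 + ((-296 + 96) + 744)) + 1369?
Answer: 1/4835 ≈ 0.00020683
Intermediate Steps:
a = 4763 (a = (2850 + (-200 + 744)) + 1369 = (2850 + 544) + 1369 = 3394 + 1369 = 4763)
q = 2 (q = 5 - 3 = 2)
1/(a + q*36) = 1/(4763 + 2*36) = 1/(4763 + 72) = 1/4835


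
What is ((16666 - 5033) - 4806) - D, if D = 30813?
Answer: -23986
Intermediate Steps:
((16666 - 5033) - 4806) - D = ((16666 - 5033) - 4806) - 1*30813 = (11633 - 4806) - 30813 = 6827 - 30813 = -23986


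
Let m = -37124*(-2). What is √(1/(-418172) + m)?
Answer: √3245896504137665/209086 ≈ 272.48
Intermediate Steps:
m = 74248
√(1/(-418172) + m) = √(1/(-418172) + 74248) = √(-1/418172 + 74248) = √(31048434655/418172) = √3245896504137665/209086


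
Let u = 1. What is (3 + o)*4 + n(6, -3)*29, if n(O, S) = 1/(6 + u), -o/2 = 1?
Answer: 57/7 ≈ 8.1429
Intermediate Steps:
o = -2 (o = -2*1 = -2)
n(O, S) = ⅐ (n(O, S) = 1/(6 + 1) = 1/7 = ⅐)
(3 + o)*4 + n(6, -3)*29 = (3 - 2)*4 + (⅐)*29 = 1*4 + 29/7 = 4 + 29/7 = 57/7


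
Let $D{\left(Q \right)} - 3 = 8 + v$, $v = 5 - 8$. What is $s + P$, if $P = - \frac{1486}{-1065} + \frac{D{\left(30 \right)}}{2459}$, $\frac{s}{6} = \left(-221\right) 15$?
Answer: $- \frac{52084965556}{2618835} \approx -19889.0$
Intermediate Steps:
$v = -3$
$D{\left(Q \right)} = 8$ ($D{\left(Q \right)} = 3 + \left(8 - 3\right) = 3 + 5 = 8$)
$s = -19890$ ($s = 6 \left(\left(-221\right) 15\right) = 6 \left(-3315\right) = -19890$)
$P = \frac{3662594}{2618835}$ ($P = - \frac{1486}{-1065} + \frac{8}{2459} = \left(-1486\right) \left(- \frac{1}{1065}\right) + 8 \cdot \frac{1}{2459} = \frac{1486}{1065} + \frac{8}{2459} = \frac{3662594}{2618835} \approx 1.3986$)
$s + P = -19890 + \frac{3662594}{2618835} = - \frac{52084965556}{2618835}$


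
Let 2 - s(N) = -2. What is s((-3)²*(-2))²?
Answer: 16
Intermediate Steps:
s(N) = 4 (s(N) = 2 - 1*(-2) = 2 + 2 = 4)
s((-3)²*(-2))² = 4² = 16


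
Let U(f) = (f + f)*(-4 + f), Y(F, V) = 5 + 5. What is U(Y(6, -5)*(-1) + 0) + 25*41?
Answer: 1305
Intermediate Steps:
Y(F, V) = 10
U(f) = 2*f*(-4 + f) (U(f) = (2*f)*(-4 + f) = 2*f*(-4 + f))
U(Y(6, -5)*(-1) + 0) + 25*41 = 2*(10*(-1) + 0)*(-4 + (10*(-1) + 0)) + 25*41 = 2*(-10 + 0)*(-4 + (-10 + 0)) + 1025 = 2*(-10)*(-4 - 10) + 1025 = 2*(-10)*(-14) + 1025 = 280 + 1025 = 1305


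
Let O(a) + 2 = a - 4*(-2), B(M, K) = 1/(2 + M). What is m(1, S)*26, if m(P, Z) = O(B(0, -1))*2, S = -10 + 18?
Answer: 338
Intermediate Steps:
O(a) = 6 + a (O(a) = -2 + (a - 4*(-2)) = -2 + (a + 8) = -2 + (8 + a) = 6 + a)
S = 8
m(P, Z) = 13 (m(P, Z) = (6 + 1/(2 + 0))*2 = (6 + 1/2)*2 = (13/2)*2 = 13)
m(1, S)*26 = 13*26 = 338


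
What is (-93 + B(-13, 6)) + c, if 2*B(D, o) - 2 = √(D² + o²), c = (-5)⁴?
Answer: 533 + √205/2 ≈ 540.16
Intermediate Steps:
c = 625
B(D, o) = 1 + √(D² + o²)/2
(-93 + B(-13, 6)) + c = (-93 + (1 + √((-13)² + 6²)/2)) + 625 = (-93 + (1 + √(169 + 36)/2)) + 625 = (-93 + (1 + √205/2)) + 625 = (-92 + √205/2) + 625 = 533 + √205/2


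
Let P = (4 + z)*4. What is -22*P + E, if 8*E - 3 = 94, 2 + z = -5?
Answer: 2209/8 ≈ 276.13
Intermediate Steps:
z = -7 (z = -2 - 5 = -7)
P = -12 (P = (4 - 7)*4 = -3*4 = -12)
E = 97/8 (E = 3/8 + (⅛)*94 = 3/8 + 47/4 = 97/8 ≈ 12.125)
-22*P + E = -22*(-12) + 97/8 = 264 + 97/8 = 2209/8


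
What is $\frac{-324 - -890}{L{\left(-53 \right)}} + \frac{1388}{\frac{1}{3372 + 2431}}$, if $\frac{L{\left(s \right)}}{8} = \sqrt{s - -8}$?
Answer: $8054564 - \frac{283 i \sqrt{5}}{60} \approx 8.0546 \cdot 10^{6} - 10.547 i$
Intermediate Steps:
$L{\left(s \right)} = 8 \sqrt{8 + s}$ ($L{\left(s \right)} = 8 \sqrt{s - -8} = 8 \sqrt{s + 8} = 8 \sqrt{8 + s}$)
$\frac{-324 - -890}{L{\left(-53 \right)}} + \frac{1388}{\frac{1}{3372 + 2431}} = \frac{-324 - -890}{8 \sqrt{8 - 53}} + \frac{1388}{\frac{1}{3372 + 2431}} = \frac{-324 + 890}{8 \sqrt{-45}} + \frac{1388}{\frac{1}{5803}} = \frac{566}{8 \cdot 3 i \sqrt{5}} + 1388 \frac{1}{\frac{1}{5803}} = \frac{566}{24 i \sqrt{5}} + 1388 \cdot 5803 = 566 \left(- \frac{i \sqrt{5}}{120}\right) + 8054564 = - \frac{283 i \sqrt{5}}{60} + 8054564 = 8054564 - \frac{283 i \sqrt{5}}{60}$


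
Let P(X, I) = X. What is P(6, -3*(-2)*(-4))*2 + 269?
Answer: 281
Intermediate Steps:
P(6, -3*(-2)*(-4))*2 + 269 = 6*2 + 269 = 12 + 269 = 281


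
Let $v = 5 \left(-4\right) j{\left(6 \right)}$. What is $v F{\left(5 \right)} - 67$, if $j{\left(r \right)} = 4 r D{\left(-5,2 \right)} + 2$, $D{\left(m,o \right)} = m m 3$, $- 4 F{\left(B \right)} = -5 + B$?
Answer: $-67$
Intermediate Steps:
$F{\left(B \right)} = \frac{5}{4} - \frac{B}{4}$ ($F{\left(B \right)} = - \frac{-5 + B}{4} = \frac{5}{4} - \frac{B}{4}$)
$D{\left(m,o \right)} = 3 m^{2}$ ($D{\left(m,o \right)} = m^{2} \cdot 3 = 3 m^{2}$)
$j{\left(r \right)} = 2 + 300 r$ ($j{\left(r \right)} = 4 r 3 \left(-5\right)^{2} + 2 = 4 r 3 \cdot 25 + 2 = 4 r 75 + 2 = 300 r + 2 = 2 + 300 r$)
$v = -36040$ ($v = 5 \left(-4\right) \left(2 + 300 \cdot 6\right) = - 20 \left(2 + 1800\right) = \left(-20\right) 1802 = -36040$)
$v F{\left(5 \right)} - 67 = - 36040 \left(\frac{5}{4} - \frac{5}{4}\right) - 67 = \left(-36040\right) 0 - 67 = 0 - 67 = -67$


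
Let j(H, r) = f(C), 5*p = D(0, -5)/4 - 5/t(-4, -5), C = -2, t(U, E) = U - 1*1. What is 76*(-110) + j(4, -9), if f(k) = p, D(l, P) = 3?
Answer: -167193/20 ≈ -8359.7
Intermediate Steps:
t(U, E) = -1 + U (t(U, E) = U - 1 = -1 + U)
p = 7/20 (p = (3/4 - 5/(-1 - 4))/5 = (3*(1/4) - 5/(-5))/5 = (3/4 - 5*(-1/5))/5 = (3/4 + 1)/5 = (1/5)*(7/4) = 7/20 ≈ 0.35000)
f(k) = 7/20
j(H, r) = 7/20
76*(-110) + j(4, -9) = 76*(-110) + 7/20 = -8360 + 7/20 = -167193/20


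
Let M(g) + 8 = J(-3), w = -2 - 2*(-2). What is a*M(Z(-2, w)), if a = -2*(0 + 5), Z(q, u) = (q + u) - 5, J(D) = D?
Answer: 110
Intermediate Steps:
w = 2 (w = -2 + 4 = 2)
Z(q, u) = -5 + q + u
M(g) = -11 (M(g) = -8 - 3 = -11)
a = -10 (a = -2*5 = -10)
a*M(Z(-2, w)) = -10*(-11) = 110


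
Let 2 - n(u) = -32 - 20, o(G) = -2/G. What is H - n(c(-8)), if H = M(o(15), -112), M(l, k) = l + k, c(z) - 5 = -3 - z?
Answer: -2492/15 ≈ -166.13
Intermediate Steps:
c(z) = 2 - z (c(z) = 5 + (-3 - z) = 2 - z)
M(l, k) = k + l
H = -1682/15 (H = -112 - 2/15 = -1682/15 ≈ -112.13)
n(u) = 54 (n(u) = 2 - (-32 - 20) = 2 - 1*(-52) = 2 + 52 = 54)
H - n(c(-8)) = -1682/15 - 1*54 = -1682/15 - 54 = -2492/15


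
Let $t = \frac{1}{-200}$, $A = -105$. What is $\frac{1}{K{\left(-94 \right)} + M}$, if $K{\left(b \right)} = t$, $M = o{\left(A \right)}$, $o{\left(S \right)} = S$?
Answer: $- \frac{200}{21001} \approx -0.0095234$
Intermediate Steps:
$M = -105$
$t = - \frac{1}{200} \approx -0.005$
$K{\left(b \right)} = - \frac{1}{200}$
$\frac{1}{K{\left(-94 \right)} + M} = \frac{1}{- \frac{1}{200} - 105} = \frac{1}{- \frac{21001}{200}} = - \frac{200}{21001}$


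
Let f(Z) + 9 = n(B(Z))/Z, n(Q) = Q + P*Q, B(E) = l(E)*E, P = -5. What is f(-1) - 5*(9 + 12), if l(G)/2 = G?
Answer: -106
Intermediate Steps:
l(G) = 2*G
B(E) = 2*E² (B(E) = (2*E)*E = 2*E²)
n(Q) = -4*Q (n(Q) = Q - 5*Q = -4*Q)
f(Z) = -9 - 8*Z (f(Z) = -9 + (-8*Z²)/Z = -9 - 8*Z)
f(-1) - 5*(9 + 12) = (-9 - 8*(-1)) - 5*(9 + 12) = (-9 + 8) - 5*21 = -1 - 105 = -106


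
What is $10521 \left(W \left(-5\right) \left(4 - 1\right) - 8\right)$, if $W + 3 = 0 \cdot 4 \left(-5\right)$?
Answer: $389277$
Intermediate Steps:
$W = -3$ ($W = -3 + 0 \cdot 4 \left(-5\right) = -3 + 0 \left(-5\right) = -3 + 0 = -3$)
$10521 \left(W \left(-5\right) \left(4 - 1\right) - 8\right) = 10521 \left(\left(-3\right) \left(-5\right) \left(4 - 1\right) - 8\right) = 10521 \left(15 \cdot 3 - 8\right) = 10521 \left(45 - 8\right) = 10521 \cdot 37 = 389277$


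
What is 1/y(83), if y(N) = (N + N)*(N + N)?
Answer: 1/27556 ≈ 3.6290e-5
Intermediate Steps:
y(N) = 4*N**2 (y(N) = (2*N)*(2*N) = 4*N**2)
1/y(83) = 1/(4*83**2) = 1/(4*6889) = 1/27556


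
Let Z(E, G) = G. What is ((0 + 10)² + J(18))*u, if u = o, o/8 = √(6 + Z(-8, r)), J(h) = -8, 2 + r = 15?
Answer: 736*√19 ≈ 3208.1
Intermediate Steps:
r = 13 (r = -2 + 15 = 13)
o = 8*√19 (o = 8*√(6 + 13) = 8*√19 ≈ 34.871)
u = 8*√19 ≈ 34.871
((0 + 10)² + J(18))*u = ((0 + 10)² - 8)*(8*√19) = (10² - 8)*(8*√19) = (100 - 8)*(8*√19) = 92*(8*√19) = 736*√19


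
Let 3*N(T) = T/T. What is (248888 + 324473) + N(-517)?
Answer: 1720084/3 ≈ 5.7336e+5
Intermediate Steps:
N(T) = ⅓ (N(T) = (T/T)/3 = (⅓)*1 = ⅓)
(248888 + 324473) + N(-517) = (248888 + 324473) + ⅓ = 573361 + ⅓ = 1720084/3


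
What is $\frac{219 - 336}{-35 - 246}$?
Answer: $\frac{117}{281} \approx 0.41637$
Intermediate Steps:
$\frac{219 - 336}{-35 - 246} = - \frac{117}{-281} = \left(-117\right) \left(- \frac{1}{281}\right) = \frac{117}{281}$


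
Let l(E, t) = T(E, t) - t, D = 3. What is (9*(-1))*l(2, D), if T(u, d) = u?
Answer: 9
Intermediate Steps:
l(E, t) = E - t
(9*(-1))*l(2, D) = (9*(-1))*(2 - 1*3) = -9*(2 - 3) = -9*(-1) = 9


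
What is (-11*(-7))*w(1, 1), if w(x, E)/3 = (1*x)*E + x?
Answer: 462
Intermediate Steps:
w(x, E) = 3*x + 3*E*x (w(x, E) = 3*((1*x)*E + x) = 3*(x*E + x) = 3*(E*x + x) = 3*(x + E*x) = 3*x + 3*E*x)
(-11*(-7))*w(1, 1) = (-11*(-7))*(3*1*(1 + 1)) = 77*(3*1*2) = 77*6 = 462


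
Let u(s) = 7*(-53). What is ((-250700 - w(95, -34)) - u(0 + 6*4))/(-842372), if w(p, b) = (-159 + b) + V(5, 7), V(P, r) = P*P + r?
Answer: 62542/210593 ≈ 0.29698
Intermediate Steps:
V(P, r) = r + P**2 (V(P, r) = P**2 + r = r + P**2)
w(p, b) = -127 + b (w(p, b) = (-159 + b) + (7 + 5**2) = (-159 + b) + (7 + 25) = (-159 + b) + 32 = -127 + b)
u(s) = -371
((-250700 - w(95, -34)) - u(0 + 6*4))/(-842372) = ((-250700 - (-127 - 34)) - 1*(-371))/(-842372) = ((-250700 - 1*(-161)) + 371)*(-1/842372) = ((-250700 + 161) + 371)*(-1/842372) = (-250539 + 371)*(-1/842372) = -250168*(-1/842372) = 62542/210593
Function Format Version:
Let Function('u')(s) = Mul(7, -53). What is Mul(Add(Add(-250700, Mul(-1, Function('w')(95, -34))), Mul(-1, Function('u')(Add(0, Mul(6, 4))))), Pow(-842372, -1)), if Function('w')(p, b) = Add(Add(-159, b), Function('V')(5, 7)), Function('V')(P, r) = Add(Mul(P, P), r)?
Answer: Rational(62542, 210593) ≈ 0.29698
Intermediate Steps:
Function('V')(P, r) = Add(r, Pow(P, 2)) (Function('V')(P, r) = Add(Pow(P, 2), r) = Add(r, Pow(P, 2)))
Function('w')(p, b) = Add(-127, b) (Function('w')(p, b) = Add(Add(-159, b), Add(7, Pow(5, 2))) = Add(Add(-159, b), Add(7, 25)) = Add(Add(-159, b), 32) = Add(-127, b))
Function('u')(s) = -371
Mul(Add(Add(-250700, Mul(-1, Function('w')(95, -34))), Mul(-1, Function('u')(Add(0, Mul(6, 4))))), Pow(-842372, -1)) = Mul(Add(Add(-250700, Mul(-1, Add(-127, -34))), Mul(-1, -371)), Pow(-842372, -1)) = Mul(Add(Add(-250700, Mul(-1, -161)), 371), Rational(-1, 842372)) = Mul(Add(Add(-250700, 161), 371), Rational(-1, 842372)) = Mul(Add(-250539, 371), Rational(-1, 842372)) = Mul(-250168, Rational(-1, 842372)) = Rational(62542, 210593)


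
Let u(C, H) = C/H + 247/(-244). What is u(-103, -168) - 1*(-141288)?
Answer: 1447915333/10248 ≈ 1.4129e+5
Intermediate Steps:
u(C, H) = -247/244 + C/H (u(C, H) = C/H + 247*(-1/244) = C/H - 247/244 = -247/244 + C/H)
u(-103, -168) - 1*(-141288) = (-247/244 - 103/(-168)) - 1*(-141288) = (-247/244 - 103*(-1/168)) + 141288 = (-247/244 + 103/168) + 141288 = -4091/10248 + 141288 = 1447915333/10248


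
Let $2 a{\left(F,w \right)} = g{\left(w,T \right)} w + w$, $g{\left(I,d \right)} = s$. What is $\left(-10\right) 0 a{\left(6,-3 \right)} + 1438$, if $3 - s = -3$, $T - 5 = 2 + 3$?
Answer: $1438$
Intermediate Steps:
$T = 10$ ($T = 5 + \left(2 + 3\right) = 5 + 5 = 10$)
$s = 6$ ($s = 3 - -3 = 3 + 3 = 6$)
$g{\left(I,d \right)} = 6$
$a{\left(F,w \right)} = \frac{7 w}{2}$ ($a{\left(F,w \right)} = \frac{6 w + w}{2} = \frac{7 w}{2}$)
$\left(-10\right) 0 a{\left(6,-3 \right)} + 1438 = \left(-10\right) 0 \cdot \frac{7}{2} \left(-3\right) + 1438 = 0 \left(- \frac{21}{2}\right) + 1438 = 0 + 1438 = 1438$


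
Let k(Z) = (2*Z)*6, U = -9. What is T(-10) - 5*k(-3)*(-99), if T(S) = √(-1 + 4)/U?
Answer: -17820 - √3/9 ≈ -17820.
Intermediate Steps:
k(Z) = 12*Z
T(S) = -√3/9 (T(S) = √(-1 + 4)/(-9) = √3*(-⅑) = -√3/9)
T(-10) - 5*k(-3)*(-99) = -√3/9 - 60*(-3)*(-99) = -√3/9 - 5*(-36)*(-99) = -√3/9 + 180*(-99) = -√3/9 - 17820 = -17820 - √3/9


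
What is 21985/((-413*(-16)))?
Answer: 21985/6608 ≈ 3.3270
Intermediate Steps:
21985/((-413*(-16))) = 21985/6608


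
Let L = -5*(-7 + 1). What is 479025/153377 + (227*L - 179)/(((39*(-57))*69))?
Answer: 3813640252/1238212521 ≈ 3.0800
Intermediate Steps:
L = 30 (L = -5*(-6) = 30)
479025/153377 + (227*L - 179)/(((39*(-57))*69)) = 479025/153377 + (227*30 - 179)/(((39*(-57))*69)) = 479025*(1/153377) + (6810 - 179)/((-2223*69)) = 479025/153377 + 6631/(-153387) = 479025/153377 + 6631*(-1/153387) = 479025/153377 - 349/8073 = 3813640252/1238212521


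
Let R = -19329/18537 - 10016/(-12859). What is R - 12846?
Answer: -6112033937/475783 ≈ -12846.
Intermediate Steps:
R = -125519/475783 (R = -19329*1/18537 - 10016*(-1/12859) = -6443/6179 + 10016/12859 = -125519/475783 ≈ -0.26382)
R - 12846 = -125519/475783 - 12846 = -6112033937/475783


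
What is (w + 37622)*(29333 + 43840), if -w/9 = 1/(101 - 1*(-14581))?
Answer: 13472763862245/4894 ≈ 2.7529e+9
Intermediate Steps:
w = -3/4894 (w = -9/(101 - 1*(-14581)) = -9/(101 + 14581) = -9/14682 = -9*1/14682 = -3/4894 ≈ -0.00061300)
(w + 37622)*(29333 + 43840) = (-3/4894 + 37622)*(29333 + 43840) = (184122065/4894)*73173 = 13472763862245/4894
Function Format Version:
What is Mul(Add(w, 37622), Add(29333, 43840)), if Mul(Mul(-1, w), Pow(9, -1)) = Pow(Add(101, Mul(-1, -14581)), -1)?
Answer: Rational(13472763862245, 4894) ≈ 2.7529e+9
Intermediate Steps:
w = Rational(-3, 4894) (w = Mul(-9, Pow(Add(101, Mul(-1, -14581)), -1)) = Mul(-9, Pow(Add(101, 14581), -1)) = Mul(-9, Pow(14682, -1)) = Mul(-9, Rational(1, 14682)) = Rational(-3, 4894) ≈ -0.00061300)
Mul(Add(w, 37622), Add(29333, 43840)) = Mul(Add(Rational(-3, 4894), 37622), Add(29333, 43840)) = Mul(Rational(184122065, 4894), 73173) = Rational(13472763862245, 4894)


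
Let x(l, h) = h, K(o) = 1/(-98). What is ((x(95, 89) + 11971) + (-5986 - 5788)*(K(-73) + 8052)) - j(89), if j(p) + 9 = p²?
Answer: -663599859/7 ≈ -9.4800e+7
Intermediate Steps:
K(o) = -1/98
j(p) = -9 + p²
((x(95, 89) + 11971) + (-5986 - 5788)*(K(-73) + 8052)) - j(89) = ((89 + 11971) + (-5986 - 5788)*(-1/98 + 8052)) - (-9 + 89²) = (12060 - 11774*789095/98) - (-9 + 7921) = (12060 - 663628895/7) - 1*7912 = -663544475/7 - 7912 = -663599859/7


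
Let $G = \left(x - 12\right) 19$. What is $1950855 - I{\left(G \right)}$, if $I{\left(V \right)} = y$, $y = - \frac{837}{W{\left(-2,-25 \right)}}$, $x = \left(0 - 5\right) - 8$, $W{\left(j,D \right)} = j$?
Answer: $\frac{3900873}{2} \approx 1.9504 \cdot 10^{6}$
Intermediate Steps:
$x = -13$ ($x = -5 - 8 = -13$)
$G = -475$ ($G = \left(-13 - 12\right) 19 = \left(-25\right) 19 = -475$)
$y = \frac{837}{2}$ ($y = - \frac{837}{-2} = \left(-837\right) \left(- \frac{1}{2}\right) = \frac{837}{2} \approx 418.5$)
$I{\left(V \right)} = \frac{837}{2}$
$1950855 - I{\left(G \right)} = 1950855 - \frac{837}{2} = \frac{3900873}{2}$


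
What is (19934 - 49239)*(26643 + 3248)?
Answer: -875955755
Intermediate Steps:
(19934 - 49239)*(26643 + 3248) = -29305*29891 = -875955755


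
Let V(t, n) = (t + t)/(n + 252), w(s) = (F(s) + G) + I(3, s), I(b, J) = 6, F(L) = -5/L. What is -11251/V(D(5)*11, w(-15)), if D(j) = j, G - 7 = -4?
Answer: -4410392/165 ≈ -26730.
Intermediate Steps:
G = 3 (G = 7 - 4 = 3)
w(s) = 9 - 5/s (w(s) = (-5/s + 3) + 6 = (3 - 5/s) + 6 = 9 - 5/s)
V(t, n) = 2*t/(252 + n) (V(t, n) = (2*t)/(252 + n) = 2*t/(252 + n))
-11251/V(D(5)*11, w(-15)) = -11251/(2*(5*11)/(252 + (9 - 5/(-15)))) = -11251/(2*55/(252 + (9 - 5*(-1/15)))) = -11251/(2*55/(252 + (9 + 1/3))) = -11251/(2*55/(252 + 28/3)) = -11251/(2*55/(784/3)) = -11251/(2*55*(3/784)) = -11251/165/392 = -11251*392/165 = -4410392/165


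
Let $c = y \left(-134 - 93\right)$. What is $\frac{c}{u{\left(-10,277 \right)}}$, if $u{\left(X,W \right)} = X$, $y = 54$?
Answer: $\frac{6129}{5} \approx 1225.8$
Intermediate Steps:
$c = -12258$ ($c = 54 \left(-134 - 93\right) = 54 \left(-227\right) = -12258$)
$\frac{c}{u{\left(-10,277 \right)}} = - \frac{12258}{-10} = \left(-12258\right) \left(- \frac{1}{10}\right) = \frac{6129}{5}$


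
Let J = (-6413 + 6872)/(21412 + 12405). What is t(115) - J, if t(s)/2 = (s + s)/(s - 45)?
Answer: 31681/4831 ≈ 6.5579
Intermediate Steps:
t(s) = 4*s/(-45 + s) (t(s) = 2*((s + s)/(s - 45)) = 2*((2*s)/(-45 + s)) = 2*(2*s/(-45 + s)) = 4*s/(-45 + s))
J = 459/33817 ≈ 0.013573
t(115) - J = 4*115/(-45 + 115) - 1*459/33817 = 4*115/70 - 459/33817 = 4*115*(1/70) - 459/33817 = 46/7 - 459/33817 = 31681/4831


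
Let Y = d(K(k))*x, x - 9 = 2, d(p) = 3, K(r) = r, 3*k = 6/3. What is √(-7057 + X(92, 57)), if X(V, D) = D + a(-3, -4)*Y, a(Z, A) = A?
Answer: 2*I*√1783 ≈ 84.451*I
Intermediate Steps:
k = ⅔ (k = (6/3)/3 = (6*(⅓))/3 = (⅓)*2 = ⅔ ≈ 0.66667)
x = 11 (x = 9 + 2 = 11)
Y = 33 (Y = 3*11 = 33)
X(V, D) = -132 + D (X(V, D) = D - 4*33 = D - 132 = -132 + D)
√(-7057 + X(92, 57)) = √(-7057 + (-132 + 57)) = √(-7057 - 75) = √(-7132) = 2*I*√1783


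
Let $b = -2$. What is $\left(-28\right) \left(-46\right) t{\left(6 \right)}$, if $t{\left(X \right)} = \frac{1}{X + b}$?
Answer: $322$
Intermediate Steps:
$t{\left(X \right)} = \frac{1}{-2 + X}$ ($t{\left(X \right)} = \frac{1}{X - 2} = \frac{1}{-2 + X}$)
$\left(-28\right) \left(-46\right) t{\left(6 \right)} = \frac{\left(-28\right) \left(-46\right)}{-2 + 6} = \frac{1288}{4} = 1288 \cdot \frac{1}{4} = 322$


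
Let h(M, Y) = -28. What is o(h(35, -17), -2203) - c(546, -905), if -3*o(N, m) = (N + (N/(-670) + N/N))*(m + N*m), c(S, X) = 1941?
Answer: 178407402/335 ≈ 5.3256e+5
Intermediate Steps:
o(N, m) = -(1 + 669*N/670)*(m + N*m)/3 (o(N, m) = -(N + (N/(-670) + N/N))*(m + N*m)/3 = -(N + (N*(-1/670) + 1))*(m + N*m)/3 = -(N + (-N/670 + 1))*(m + N*m)/3 = -(N + (1 - N/670))*(m + N*m)/3 = -(1 + 669*N/670)*(m + N*m)/3)
o(h(35, -17), -2203) - c(546, -905) = -1/2010*(-2203)*(670 + 669*(-28)**2 + 1339*(-28)) - 1*1941 = -1/2010*(-2203)*(670 + 669*784 - 37492) - 1941 = -1/2010*(-2203)*(670 + 524496 - 37492) - 1941 = -1/2010*(-2203)*487674 - 1941 = 179057637/335 - 1941 = 178407402/335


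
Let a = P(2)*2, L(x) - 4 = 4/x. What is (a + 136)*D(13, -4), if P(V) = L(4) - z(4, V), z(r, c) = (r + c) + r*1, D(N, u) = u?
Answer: -504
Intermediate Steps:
L(x) = 4 + 4/x
z(r, c) = c + 2*r (z(r, c) = (c + r) + r = c + 2*r)
P(V) = -3 - V (P(V) = (4 + 4/4) - (V + 2*4) = (4 + 4*(¼)) - (V + 8) = (4 + 1) - (8 + V) = 5 + (-8 - V) = -3 - V)
a = -10 (a = (-3 - 1*2)*2 = (-3 - 2)*2 = -5*2 = -10)
(a + 136)*D(13, -4) = (-10 + 136)*(-4) = 126*(-4) = -504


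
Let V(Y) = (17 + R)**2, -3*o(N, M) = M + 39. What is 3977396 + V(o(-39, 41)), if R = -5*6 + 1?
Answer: 3977540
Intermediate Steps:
o(N, M) = -13 - M/3 (o(N, M) = -(M + 39)/3 = -(39 + M)/3 = -13 - M/3)
R = -29 (R = -30 + 1 = -29)
V(Y) = 144 (V(Y) = (17 - 29)**2 = (-12)**2 = 144)
3977396 + V(o(-39, 41)) = 3977396 + 144 = 3977540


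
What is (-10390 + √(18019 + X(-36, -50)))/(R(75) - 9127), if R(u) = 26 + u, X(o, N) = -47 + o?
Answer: 5195/4513 - 2*√1121/4513 ≈ 1.1363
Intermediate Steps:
(-10390 + √(18019 + X(-36, -50)))/(R(75) - 9127) = (-10390 + √(18019 + (-47 - 36)))/((26 + 75) - 9127) = (-10390 + √(18019 - 83))/(101 - 9127) = (-10390 + √17936)/(-9026) = (-10390 + 4*√1121)*(-1/9026) = 5195/4513 - 2*√1121/4513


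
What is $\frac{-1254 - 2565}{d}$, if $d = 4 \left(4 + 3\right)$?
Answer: $- \frac{3819}{28} \approx -136.39$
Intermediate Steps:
$d = 28$ ($d = 4 \cdot 7 = 28$)
$\frac{-1254 - 2565}{d} = \frac{-1254 - 2565}{28} = \left(-1254 - 2565\right) \frac{1}{28} = \left(-3819\right) \frac{1}{28} = - \frac{3819}{28}$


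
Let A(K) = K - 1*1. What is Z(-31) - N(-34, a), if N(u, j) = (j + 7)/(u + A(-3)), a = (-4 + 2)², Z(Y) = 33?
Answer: 1265/38 ≈ 33.289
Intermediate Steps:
a = 4 (a = (-2)² = 4)
A(K) = -1 + K (A(K) = K - 1 = -1 + K)
N(u, j) = (7 + j)/(-4 + u) (N(u, j) = (j + 7)/(u + (-1 - 3)) = (7 + j)/(u - 4) = (7 + j)/(-4 + u))
Z(-31) - N(-34, a) = 33 - (7 + 4)/(-4 - 34) = 33 - 11/(-38) = 33 - (-1)*11/38 = 33 - 1*(-11/38) = 33 + 11/38 = 1265/38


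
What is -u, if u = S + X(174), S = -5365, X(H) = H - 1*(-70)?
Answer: 5121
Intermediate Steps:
X(H) = 70 + H (X(H) = H + 70 = 70 + H)
u = -5121 (u = -5365 + (70 + 174) = -5365 + 244 = -5121)
-u = -1*(-5121) = 5121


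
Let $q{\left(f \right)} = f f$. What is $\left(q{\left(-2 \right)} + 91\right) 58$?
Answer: $5510$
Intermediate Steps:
$q{\left(f \right)} = f^{2}$
$\left(q{\left(-2 \right)} + 91\right) 58 = \left(\left(-2\right)^{2} + 91\right) 58 = \left(4 + 91\right) 58 = 95 \cdot 58 = 5510$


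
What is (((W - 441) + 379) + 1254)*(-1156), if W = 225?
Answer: -1638052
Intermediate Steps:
(((W - 441) + 379) + 1254)*(-1156) = (((225 - 441) + 379) + 1254)*(-1156) = ((-216 + 379) + 1254)*(-1156) = (163 + 1254)*(-1156) = 1417*(-1156) = -1638052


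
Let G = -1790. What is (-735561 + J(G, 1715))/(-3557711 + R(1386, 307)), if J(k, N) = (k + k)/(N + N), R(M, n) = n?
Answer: 252297781/1220189572 ≈ 0.20677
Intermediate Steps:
J(k, N) = k/N (J(k, N) = (2*k)/((2*N)) = (2*k)*(1/(2*N)) = k/N)
(-735561 + J(G, 1715))/(-3557711 + R(1386, 307)) = (-735561 - 1790/1715)/(-3557711 + 307) = (-735561 - 1790*1/1715)/(-3557404) = (-735561 - 358/343)*(-1/3557404) = -252297781/343*(-1/3557404) = 252297781/1220189572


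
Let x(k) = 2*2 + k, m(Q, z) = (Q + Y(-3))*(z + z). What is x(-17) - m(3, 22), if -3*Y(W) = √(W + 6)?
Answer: -145 + 44*√3/3 ≈ -119.60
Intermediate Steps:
Y(W) = -√(6 + W)/3 (Y(W) = -√(W + 6)/3 = -√(6 + W)/3)
m(Q, z) = 2*z*(Q - √3/3) (m(Q, z) = (Q - √(6 - 3)/3)*(z + z) = (Q - √3/3)*(2*z) = 2*z*(Q - √3/3))
x(k) = 4 + k
x(-17) - m(3, 22) = (4 - 17) - 2*22*(-√3 + 3*3)/3 = -13 - 2*22*(-√3 + 9)/3 = -13 - 2*22*(9 - √3)/3 = -13 - (132 - 44*√3/3) = -13 + (-132 + 44*√3/3) = -145 + 44*√3/3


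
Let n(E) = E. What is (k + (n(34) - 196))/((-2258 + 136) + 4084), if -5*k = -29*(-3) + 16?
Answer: -913/9810 ≈ -0.093068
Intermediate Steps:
k = -103/5 (k = -(-29*(-3) + 16)/5 = -(87 + 16)/5 = -⅕*103 = -103/5 ≈ -20.600)
(k + (n(34) - 196))/((-2258 + 136) + 4084) = (-103/5 + (34 - 196))/((-2258 + 136) + 4084) = (-103/5 - 162)/(-2122 + 4084) = -913/5/1962 = -913/5*1/1962 = -913/9810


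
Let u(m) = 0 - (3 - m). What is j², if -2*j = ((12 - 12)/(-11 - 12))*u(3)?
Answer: 0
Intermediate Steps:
u(m) = -3 + m (u(m) = 0 + (-3 + m) = -3 + m)
j = 0 (j = -(12 - 12)/(-11 - 12)*(-3 + 3)/2 = -0/(-23)*0/2 = -0*(-1/23)*0/2 = -0*0 = -½*0 = 0)
j² = 0² = 0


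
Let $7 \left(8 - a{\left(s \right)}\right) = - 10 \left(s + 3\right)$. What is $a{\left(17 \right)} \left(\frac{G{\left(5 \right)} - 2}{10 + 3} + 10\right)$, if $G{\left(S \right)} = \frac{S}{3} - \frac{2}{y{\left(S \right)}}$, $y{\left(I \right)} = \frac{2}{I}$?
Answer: $\frac{95744}{273} \approx 350.71$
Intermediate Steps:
$a{\left(s \right)} = \frac{86}{7} + \frac{10 s}{7}$ ($a{\left(s \right)} = 8 - \frac{\left(-10\right) \left(s + 3\right)}{7} = 8 - \frac{\left(-10\right) \left(3 + s\right)}{7} = 8 - \frac{-30 - 10 s}{7} = 8 + \left(\frac{30}{7} + \frac{10 s}{7}\right) = \frac{86}{7} + \frac{10 s}{7}$)
$G{\left(S \right)} = - \frac{2 S}{3}$ ($G{\left(S \right)} = \frac{S}{3} - \frac{2}{2 \frac{1}{S}} = S \frac{1}{3} - 2 \frac{S}{2} = \frac{S}{3} - S = - \frac{2 S}{3}$)
$a{\left(17 \right)} \left(\frac{G{\left(5 \right)} - 2}{10 + 3} + 10\right) = \left(\frac{86}{7} + \frac{10}{7} \cdot 17\right) \left(\frac{\left(- \frac{2}{3}\right) 5 - 2}{10 + 3} + 10\right) = \left(\frac{86}{7} + \frac{170}{7}\right) \left(\frac{- \frac{10}{3} - 2}{13} + 10\right) = \frac{256 \left(\left(- \frac{16}{3}\right) \frac{1}{13} + 10\right)}{7} = \frac{256 \left(- \frac{16}{39} + 10\right)}{7} = \frac{256}{7} \cdot \frac{374}{39} = \frac{95744}{273}$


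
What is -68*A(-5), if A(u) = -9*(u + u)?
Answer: -6120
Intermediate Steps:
A(u) = -18*u
-68*A(-5) = -(-1224)*(-5) = -68*90 = -6120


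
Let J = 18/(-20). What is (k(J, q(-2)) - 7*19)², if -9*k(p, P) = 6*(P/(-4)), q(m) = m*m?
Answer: 157609/9 ≈ 17512.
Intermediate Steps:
q(m) = m²
J = -9/10 (J = 18*(-1/20) = -9/10 ≈ -0.90000)
k(p, P) = P/6 (k(p, P) = -2*P/(-4)/3 = -2*P*(-¼)/3 = -2*(-P/4)/3 = -(-1)*P/6 = P/6)
(k(J, q(-2)) - 7*19)² = ((⅙)*(-2)² - 7*19)² = ((⅙)*4 - 133)² = (⅔ - 133)² = (-397/3)² = 157609/9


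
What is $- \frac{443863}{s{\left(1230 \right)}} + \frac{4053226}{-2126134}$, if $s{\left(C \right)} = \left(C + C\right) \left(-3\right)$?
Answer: $\frac{456899703881}{7845434460} \approx 58.238$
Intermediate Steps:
$s{\left(C \right)} = - 6 C$ ($s{\left(C \right)} = 2 C \left(-3\right) = - 6 C$)
$- \frac{443863}{s{\left(1230 \right)}} + \frac{4053226}{-2126134} = - \frac{443863}{\left(-6\right) 1230} + \frac{4053226}{-2126134} = - \frac{443863}{-7380} + 4053226 \left(- \frac{1}{2126134}\right) = \left(-443863\right) \left(- \frac{1}{7380}\right) - \frac{2026613}{1063067} = \frac{443863}{7380} - \frac{2026613}{1063067} = \frac{456899703881}{7845434460}$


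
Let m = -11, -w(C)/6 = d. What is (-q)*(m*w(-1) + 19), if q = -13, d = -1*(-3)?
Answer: 2821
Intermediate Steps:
d = 3
w(C) = -18 (w(C) = -6*3 = -18)
(-q)*(m*w(-1) + 19) = (-1*(-13))*(-11*(-18) + 19) = 13*(198 + 19) = 13*217 = 2821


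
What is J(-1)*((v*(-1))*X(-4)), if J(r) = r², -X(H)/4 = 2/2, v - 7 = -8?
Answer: -4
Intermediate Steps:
v = -1 (v = 7 - 8 = -1)
X(H) = -4 (X(H) = -8/2 = -4*1 = -4)
J(-1)*((v*(-1))*X(-4)) = (-1)²*(-1*(-1)*(-4)) = 1*(1*(-4)) = 1*(-4) = -4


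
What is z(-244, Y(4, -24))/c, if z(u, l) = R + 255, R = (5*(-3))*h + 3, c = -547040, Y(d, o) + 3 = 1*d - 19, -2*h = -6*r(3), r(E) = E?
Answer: -123/547040 ≈ -0.00022485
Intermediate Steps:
h = 9 (h = -(-3)*3 = -1/2*(-18) = 9)
Y(d, o) = -22 + d (Y(d, o) = -3 + (1*d - 19) = -3 + (d - 19) = -3 + (-19 + d) = -22 + d)
R = -132 (R = (5*(-3))*9 + 3 = -15*9 + 3 = -135 + 3 = -132)
z(u, l) = 123 (z(u, l) = -132 + 255 = 123)
z(-244, Y(4, -24))/c = 123/(-547040) = 123*(-1/547040) = -123/547040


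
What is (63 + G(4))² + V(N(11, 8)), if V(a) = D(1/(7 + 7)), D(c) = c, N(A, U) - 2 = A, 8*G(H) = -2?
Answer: 441015/112 ≈ 3937.6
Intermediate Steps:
G(H) = -¼ (G(H) = (⅛)*(-2) = -¼)
N(A, U) = 2 + A
V(a) = 1/14 (V(a) = 1/(7 + 7) = 1/14)
(63 + G(4))² + V(N(11, 8)) = (63 - ¼)² + 1/14 = (251/4)² + 1/14 = 63001/16 + 1/14 = 441015/112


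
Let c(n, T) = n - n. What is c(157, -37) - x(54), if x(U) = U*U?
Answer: -2916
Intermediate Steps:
c(n, T) = 0
x(U) = U**2
c(157, -37) - x(54) = 0 - 1*54**2 = 0 - 1*2916 = 0 - 2916 = -2916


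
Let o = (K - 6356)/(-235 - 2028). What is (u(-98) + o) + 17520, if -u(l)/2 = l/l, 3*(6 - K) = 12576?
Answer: 39653776/2263 ≈ 17523.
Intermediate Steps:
K = -4186 (K = 6 - ⅓*12576 = 6 - 4192 = -4186)
o = 10542/2263 (o = (-4186 - 6356)/(-235 - 2028) = -10542/(-2263) = -10542*(-1/2263) = 10542/2263 ≈ 4.6584)
u(l) = -2 (u(l) = -2*l/l = -2*1 = -2)
(u(-98) + o) + 17520 = (-2 + 10542/2263) + 17520 = 6016/2263 + 17520 = 39653776/2263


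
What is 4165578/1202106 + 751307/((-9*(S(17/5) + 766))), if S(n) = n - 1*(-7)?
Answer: -728369383091/6999863238 ≈ -104.05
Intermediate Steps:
S(n) = 7 + n (S(n) = n + 7 = 7 + n)
4165578/1202106 + 751307/((-9*(S(17/5) + 766))) = 4165578/1202106 + 751307/((-9*((7 + 17/5) + 766))) = 4165578*(1/1202106) + 751307/((-9*((7 + 17*(⅕)) + 766))) = 694263/200351 + 751307/((-9*((7 + 17/5) + 766))) = 694263/200351 + 751307/((-9*(52/5 + 766))) = 694263/200351 + 751307/((-9*3882/5)) = 694263/200351 + 751307/(-34938/5) = 694263/200351 + 751307*(-5/34938) = 694263/200351 - 3756535/34938 = -728369383091/6999863238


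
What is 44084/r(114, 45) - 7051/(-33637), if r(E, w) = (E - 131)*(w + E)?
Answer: -1463794655/90920811 ≈ -16.100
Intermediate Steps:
r(E, w) = (-131 + E)*(E + w)
44084/r(114, 45) - 7051/(-33637) = 44084/(114² - 131*114 - 131*45 + 114*45) - 7051/(-33637) = 44084/(12996 - 14934 - 5895 + 5130) - 7051*(-1/33637) = 44084/(-2703) + 7051/33637 = 44084*(-1/2703) + 7051/33637 = -44084/2703 + 7051/33637 = -1463794655/90920811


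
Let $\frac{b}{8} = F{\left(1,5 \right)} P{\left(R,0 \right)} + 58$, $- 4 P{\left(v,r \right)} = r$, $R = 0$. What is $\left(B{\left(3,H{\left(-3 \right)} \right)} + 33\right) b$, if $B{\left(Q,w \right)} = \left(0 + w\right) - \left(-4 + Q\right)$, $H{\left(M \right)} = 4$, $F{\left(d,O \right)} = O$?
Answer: $17632$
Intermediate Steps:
$P{\left(v,r \right)} = - \frac{r}{4}$
$B{\left(Q,w \right)} = 4 + w - Q$ ($B{\left(Q,w \right)} = w - \left(-4 + Q\right) = 4 + w - Q$)
$b = 464$ ($b = 8 \left(5 \left(\left(- \frac{1}{4}\right) 0\right) + 58\right) = 8 \left(5 \cdot 0 + 58\right) = 8 \left(0 + 58\right) = 8 \cdot 58 = 464$)
$\left(B{\left(3,H{\left(-3 \right)} \right)} + 33\right) b = \left(\left(4 + 4 - 3\right) + 33\right) 464 = \left(5 + 33\right) 464 = 38 \cdot 464 = 17632$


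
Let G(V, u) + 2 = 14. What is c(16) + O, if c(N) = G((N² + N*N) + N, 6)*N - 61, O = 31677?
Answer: 31808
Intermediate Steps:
G(V, u) = 12 (G(V, u) = -2 + 14 = 12)
c(N) = -61 + 12*N (c(N) = 12*N - 61 = -61 + 12*N)
c(16) + O = (-61 + 12*16) + 31677 = (-61 + 192) + 31677 = 131 + 31677 = 31808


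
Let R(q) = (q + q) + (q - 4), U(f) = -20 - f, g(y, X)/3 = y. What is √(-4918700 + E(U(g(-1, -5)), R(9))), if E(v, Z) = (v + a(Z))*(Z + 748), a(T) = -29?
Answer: I*√4954166 ≈ 2225.8*I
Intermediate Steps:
g(y, X) = 3*y
R(q) = -4 + 3*q (R(q) = 2*q + (-4 + q) = -4 + 3*q)
E(v, Z) = (-29 + v)*(748 + Z) (E(v, Z) = (v - 29)*(Z + 748) = (-29 + v)*(748 + Z))
√(-4918700 + E(U(g(-1, -5)), R(9))) = √(-4918700 + (-21692 - 29*(-4 + 3*9) + 748*(-20 - 3*(-1)) + (-4 + 3*9)*(-20 - 3*(-1)))) = √(-4918700 + (-21692 - 29*(-4 + 27) + 748*(-20 - 1*(-3)) + (-4 + 27)*(-20 - 1*(-3)))) = √(-4918700 + (-21692 - 29*23 + 748*(-20 + 3) + 23*(-20 + 3))) = √(-4918700 + (-21692 - 667 + 748*(-17) + 23*(-17))) = √(-4918700 + (-21692 - 667 - 12716 - 391)) = √(-4918700 - 35466) = √(-4954166) = I*√4954166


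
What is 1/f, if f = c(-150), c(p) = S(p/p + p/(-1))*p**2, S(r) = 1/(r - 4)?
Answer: 49/7500 ≈ 0.0065333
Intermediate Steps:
S(r) = 1/(-4 + r)
c(p) = p**2/(-3 - p) (c(p) = p**2/(-4 + (p/p + p/(-1))) = p**2/(-4 + (1 + p*(-1))) = p**2/(-4 + (1 - p)) = p**2/(-3 - p))
f = 7500/49 (f = -1*(-150)**2/(3 - 150) = -1*22500/(-147) = -1*22500*(-1/147) = 7500/49 ≈ 153.06)
1/f = 1/(7500/49) = 49/7500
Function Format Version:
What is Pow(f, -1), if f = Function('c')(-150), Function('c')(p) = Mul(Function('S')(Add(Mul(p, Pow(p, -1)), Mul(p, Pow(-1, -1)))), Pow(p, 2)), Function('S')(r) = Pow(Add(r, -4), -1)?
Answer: Rational(49, 7500) ≈ 0.0065333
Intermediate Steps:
Function('S')(r) = Pow(Add(-4, r), -1)
Function('c')(p) = Mul(Pow(p, 2), Pow(Add(-3, Mul(-1, p)), -1)) (Function('c')(p) = Mul(Pow(Add(-4, Add(Mul(p, Pow(p, -1)), Mul(p, Pow(-1, -1)))), -1), Pow(p, 2)) = Mul(Pow(Add(-4, Add(1, Mul(p, -1))), -1), Pow(p, 2)) = Mul(Pow(Add(-4, Add(1, Mul(-1, p))), -1), Pow(p, 2)) = Mul(Pow(Add(-3, Mul(-1, p)), -1), Pow(p, 2)) = Mul(Pow(p, 2), Pow(Add(-3, Mul(-1, p)), -1)))
f = Rational(7500, 49) (f = Mul(-1, Pow(-150, 2), Pow(Add(3, -150), -1)) = Mul(-1, 22500, Pow(-147, -1)) = Mul(-1, 22500, Rational(-1, 147)) = Rational(7500, 49) ≈ 153.06)
Pow(f, -1) = Pow(Rational(7500, 49), -1) = Rational(49, 7500)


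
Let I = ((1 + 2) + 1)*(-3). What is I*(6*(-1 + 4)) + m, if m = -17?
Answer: -233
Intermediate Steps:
I = -12 (I = (3 + 1)*(-3) = 4*(-3) = -12)
I*(6*(-1 + 4)) + m = -72*(-1 + 4) - 17 = -72*3 - 17 = -12*18 - 17 = -216 - 17 = -233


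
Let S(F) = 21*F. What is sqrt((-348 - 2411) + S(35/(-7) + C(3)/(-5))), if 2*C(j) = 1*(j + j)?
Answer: I*sqrt(71915)/5 ≈ 53.634*I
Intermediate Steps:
C(j) = j (C(j) = (1*(j + j))/2 = (1*(2*j))/2 = (2*j)/2 = j)
sqrt((-348 - 2411) + S(35/(-7) + C(3)/(-5))) = sqrt((-348 - 2411) + 21*(35/(-7) + 3/(-5))) = sqrt(-2759 + 21*(35*(-1/7) + 3*(-1/5))) = sqrt(-2759 + 21*(-5 - 3/5)) = sqrt(-2759 + 21*(-28/5)) = sqrt(-2759 - 588/5) = sqrt(-14383/5) = I*sqrt(71915)/5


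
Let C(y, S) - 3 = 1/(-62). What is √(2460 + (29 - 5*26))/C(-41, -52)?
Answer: 62*√2359/185 ≈ 16.277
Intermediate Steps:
C(y, S) = 185/62 (C(y, S) = 3 + 1/(-62) = 3 - 1/62 = 185/62)
√(2460 + (29 - 5*26))/C(-41, -52) = √(2460 + (29 - 5*26))/(185/62) = √(2460 + (29 - 130))*(62/185) = √(2460 - 101)*(62/185) = √2359*(62/185) = 62*√2359/185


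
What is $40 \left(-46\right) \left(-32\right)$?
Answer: $58880$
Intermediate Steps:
$40 \left(-46\right) \left(-32\right) = \left(-1840\right) \left(-32\right) = 58880$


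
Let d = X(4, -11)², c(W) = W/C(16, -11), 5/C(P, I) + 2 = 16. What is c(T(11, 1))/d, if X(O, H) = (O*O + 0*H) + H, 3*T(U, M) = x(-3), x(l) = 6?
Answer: 28/125 ≈ 0.22400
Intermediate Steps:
C(P, I) = 5/14 (C(P, I) = 5/(-2 + 16) = 5/14)
T(U, M) = 2 (T(U, M) = (⅓)*6 = 2)
X(O, H) = H + O² (X(O, H) = (O² + 0) + H = O² + H = H + O²)
c(W) = 14*W/5 (c(W) = W/(5/14) = W*(14/5) = 14*W/5)
d = 25 (d = (-11 + 4²)² = (-11 + 16)² = 5² = 25)
c(T(11, 1))/d = ((14/5)*2)/25 = (28/5)*(1/25) = 28/125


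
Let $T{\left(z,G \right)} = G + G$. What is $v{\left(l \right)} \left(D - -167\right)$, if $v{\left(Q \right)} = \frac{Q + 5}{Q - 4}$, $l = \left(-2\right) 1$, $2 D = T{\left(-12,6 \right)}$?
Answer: $- \frac{173}{2} \approx -86.5$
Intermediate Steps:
$T{\left(z,G \right)} = 2 G$
$D = 6$ ($D = \frac{2 \cdot 6}{2} = \frac{1}{2} \cdot 12 = 6$)
$l = -2$
$v{\left(Q \right)} = \frac{5 + Q}{-4 + Q}$
$v{\left(l \right)} \left(D - -167\right) = \frac{5 - 2}{-4 - 2} \left(6 - -167\right) = \frac{1}{-6} \cdot 3 \left(6 + 167\right) = \left(- \frac{1}{6}\right) 3 \cdot 173 = \left(- \frac{1}{2}\right) 173 = - \frac{173}{2}$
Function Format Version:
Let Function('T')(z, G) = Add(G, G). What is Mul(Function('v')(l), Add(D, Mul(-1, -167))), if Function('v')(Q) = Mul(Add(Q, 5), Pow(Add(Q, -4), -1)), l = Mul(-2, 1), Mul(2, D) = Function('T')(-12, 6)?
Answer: Rational(-173, 2) ≈ -86.500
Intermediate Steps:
Function('T')(z, G) = Mul(2, G)
D = 6 (D = Mul(Rational(1, 2), Mul(2, 6)) = Mul(Rational(1, 2), 12) = 6)
l = -2
Function('v')(Q) = Mul(Pow(Add(-4, Q), -1), Add(5, Q)) (Function('v')(Q) = Mul(Add(5, Q), Pow(Add(-4, Q), -1)) = Mul(Pow(Add(-4, Q), -1), Add(5, Q)))
Mul(Function('v')(l), Add(D, Mul(-1, -167))) = Mul(Mul(Pow(Add(-4, -2), -1), Add(5, -2)), Add(6, Mul(-1, -167))) = Mul(Mul(Pow(-6, -1), 3), Add(6, 167)) = Mul(Mul(Rational(-1, 6), 3), 173) = Mul(Rational(-1, 2), 173) = Rational(-173, 2)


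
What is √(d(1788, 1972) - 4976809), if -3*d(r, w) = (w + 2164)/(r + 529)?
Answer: I*√240461528093745/6951 ≈ 2230.9*I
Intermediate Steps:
d(r, w) = -(2164 + w)/(3*(529 + r)) (d(r, w) = -(w + 2164)/(3*(r + 529)) = -(2164 + w)/(3*(529 + r)))
√(d(1788, 1972) - 4976809) = √((-2164 - 1*1972)/(3*(529 + 1788)) - 4976809) = √((⅓)*(-2164 - 1972)/2317 - 4976809) = √((⅓)*(1/2317)*(-4136) - 4976809) = √(-4136/6951 - 4976809) = √(-34593803495/6951) = I*√240461528093745/6951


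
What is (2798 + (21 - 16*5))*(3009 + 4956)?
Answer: 21816135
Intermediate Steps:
(2798 + (21 - 16*5))*(3009 + 4956) = (2798 + (21 - 80))*7965 = (2798 - 59)*7965 = 2739*7965 = 21816135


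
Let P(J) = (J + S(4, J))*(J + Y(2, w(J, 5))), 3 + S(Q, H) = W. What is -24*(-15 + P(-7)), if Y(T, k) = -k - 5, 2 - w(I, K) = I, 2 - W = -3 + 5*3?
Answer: -9720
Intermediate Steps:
W = -10 (W = 2 - (-3 + 5*3) = 2 - (-3 + 15) = 2 - 1*12 = 2 - 12 = -10)
w(I, K) = 2 - I
S(Q, H) = -13 (S(Q, H) = -3 - 10 = -13)
Y(T, k) = -5 - k
P(J) = (-13 + J)*(-7 + 2*J) (P(J) = (J - 13)*(J + (-5 - (2 - J))) = (-13 + J)*(J + (-5 + (-2 + J))) = (-13 + J)*(J + (-7 + J)) = (-13 + J)*(-7 + 2*J))
-24*(-15 + P(-7)) = -24*(-15 + (91 - 33*(-7) + 2*(-7)²)) = -24*(-15 + (91 + 231 + 2*49)) = -24*(-15 + (91 + 231 + 98)) = -24*(-15 + 420) = -24*405 = -9720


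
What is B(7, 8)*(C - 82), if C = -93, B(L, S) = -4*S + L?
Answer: 4375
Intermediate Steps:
B(L, S) = L - 4*S
B(7, 8)*(C - 82) = (7 - 4*8)*(-93 - 82) = (7 - 32)*(-175) = -25*(-175) = 4375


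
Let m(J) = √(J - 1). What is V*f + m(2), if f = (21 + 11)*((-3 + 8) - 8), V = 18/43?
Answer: -1685/43 ≈ -39.186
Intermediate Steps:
V = 18/43 (V = 18*(1/43) = 18/43 ≈ 0.41860)
m(J) = √(-1 + J)
f = -96 (f = 32*(5 - 8) = 32*(-3) = -96)
V*f + m(2) = (18/43)*(-96) + √(-1 + 2) = -1728/43 + √1 = -1728/43 + 1 = -1685/43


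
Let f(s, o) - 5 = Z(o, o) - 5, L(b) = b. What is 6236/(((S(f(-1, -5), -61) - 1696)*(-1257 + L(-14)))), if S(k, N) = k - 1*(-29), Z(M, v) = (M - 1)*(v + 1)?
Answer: 6236/2088253 ≈ 0.0029862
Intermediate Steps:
Z(M, v) = (1 + v)*(-1 + M) (Z(M, v) = (-1 + M)*(1 + v) = (1 + v)*(-1 + M))
f(s, o) = -1 + o² (f(s, o) = 5 + ((-1 + o - o + o*o) - 5) = 5 + ((-1 + o - o + o²) - 5) = 5 + ((-1 + o²) - 5) = 5 + (-6 + o²) = -1 + o²)
S(k, N) = 29 + k (S(k, N) = k + 29 = 29 + k)
6236/(((S(f(-1, -5), -61) - 1696)*(-1257 + L(-14)))) = 6236/((((29 + (-1 + (-5)²)) - 1696)*(-1257 - 14))) = 6236/((((29 + (-1 + 25)) - 1696)*(-1271))) = 6236/((((29 + 24) - 1696)*(-1271))) = 6236/(((53 - 1696)*(-1271))) = 6236/((-1643*(-1271))) = 6236/2088253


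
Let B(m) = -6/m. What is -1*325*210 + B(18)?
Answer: -204751/3 ≈ -68250.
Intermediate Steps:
-1*325*210 + B(18) = -1*325*210 - 6/18 = -325*210 - 6*1/18 = -68250 - ⅓ = -204751/3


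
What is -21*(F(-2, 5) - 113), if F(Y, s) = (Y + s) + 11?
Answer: 2079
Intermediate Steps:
F(Y, s) = 11 + Y + s
-21*(F(-2, 5) - 113) = -21*((11 - 2 + 5) - 113) = -21*(14 - 113) = -21*(-99) = 2079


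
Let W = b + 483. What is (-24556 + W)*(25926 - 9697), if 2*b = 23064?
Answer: -203527889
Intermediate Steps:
b = 11532 (b = (½)*23064 = 11532)
W = 12015 (W = 11532 + 483 = 12015)
(-24556 + W)*(25926 - 9697) = (-24556 + 12015)*(25926 - 9697) = -12541*16229 = -203527889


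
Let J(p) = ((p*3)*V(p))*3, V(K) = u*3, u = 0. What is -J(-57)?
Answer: 0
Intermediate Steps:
V(K) = 0 (V(K) = 0*3 = 0)
J(p) = 0 (J(p) = ((p*3)*0)*3 = ((3*p)*0)*3 = 0*3 = 0)
-J(-57) = -1*0 = 0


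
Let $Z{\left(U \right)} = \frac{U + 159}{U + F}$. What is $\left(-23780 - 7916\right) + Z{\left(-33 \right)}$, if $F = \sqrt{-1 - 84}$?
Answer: $- \frac{18607631}{587} - \frac{63 i \sqrt{85}}{587} \approx -31700.0 - 0.98949 i$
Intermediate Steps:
$F = i \sqrt{85}$ ($F = \sqrt{-85} = i \sqrt{85} \approx 9.2195 i$)
$Z{\left(U \right)} = \frac{159 + U}{U + i \sqrt{85}}$ ($Z{\left(U \right)} = \frac{U + 159}{U + i \sqrt{85}} = \frac{159 + U}{U + i \sqrt{85}}$)
$\left(-23780 - 7916\right) + Z{\left(-33 \right)} = \left(-23780 - 7916\right) + \frac{159 - 33}{-33 + i \sqrt{85}} = -31696 + \frac{1}{-33 + i \sqrt{85}} \cdot 126 = -31696 + \frac{126}{-33 + i \sqrt{85}}$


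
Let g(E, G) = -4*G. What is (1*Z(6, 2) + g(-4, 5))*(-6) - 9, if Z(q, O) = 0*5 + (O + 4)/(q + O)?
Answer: 213/2 ≈ 106.50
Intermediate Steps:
Z(q, O) = (4 + O)/(O + q) (Z(q, O) = 0 + (4 + O)/(O + q) = (4 + O)/(O + q))
(1*Z(6, 2) + g(-4, 5))*(-6) - 9 = (1*((4 + 2)/(2 + 6)) - 4*5)*(-6) - 9 = (1*(6/8) - 20)*(-6) - 9 = (1*((1/8)*6) - 20)*(-6) - 9 = (1*(3/4) - 20)*(-6) - 9 = (3/4 - 20)*(-6) - 9 = -77/4*(-6) - 9 = 231/2 - 9 = 213/2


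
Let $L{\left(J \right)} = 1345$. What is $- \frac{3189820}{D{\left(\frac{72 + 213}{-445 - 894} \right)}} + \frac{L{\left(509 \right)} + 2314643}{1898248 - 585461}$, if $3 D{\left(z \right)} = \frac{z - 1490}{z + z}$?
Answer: $- \frac{1431219283917228}{523905723173} \approx -2731.8$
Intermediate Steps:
$D{\left(z \right)} = \frac{-1490 + z}{6 z}$ ($D{\left(z \right)} = \frac{\left(z - 1490\right) \frac{1}{z + z}}{3} = \frac{\left(-1490 + z\right) \frac{1}{2 z}}{3} = \frac{\frac{1}{2} \frac{1}{z} \left(-1490 + z\right)}{3} = \frac{-1490 + z}{6 z}$)
$- \frac{3189820}{D{\left(\frac{72 + 213}{-445 - 894} \right)}} + \frac{L{\left(509 \right)} + 2314643}{1898248 - 585461} = - \frac{3189820}{\frac{1}{6} \frac{1}{\left(72 + 213\right) \frac{1}{-445 - 894}} \left(-1490 + \frac{72 + 213}{-445 - 894}\right)} + \frac{1345 + 2314643}{1898248 - 585461} = - \frac{3189820}{\frac{1}{6} \frac{1}{285 \frac{1}{-1339}} \left(-1490 + \frac{285}{-1339}\right)} + \frac{2315988}{1312787} = - \frac{3189820}{\frac{1}{6} \frac{1}{285 \left(- \frac{1}{1339}\right)} \left(-1490 + 285 \left(- \frac{1}{1339}\right)\right)} + 2315988 \cdot \frac{1}{1312787} = - \frac{3189820}{\frac{1}{6} \frac{1}{- \frac{285}{1339}} \left(-1490 - \frac{285}{1339}\right)} + \frac{2315988}{1312787} = - \frac{3189820}{\frac{1}{6} \left(- \frac{1339}{285}\right) \left(- \frac{1995395}{1339}\right)} + \frac{2315988}{1312787} = - \frac{3189820}{\frac{399079}{342}} + \frac{2315988}{1312787} = \left(-3189820\right) \frac{342}{399079} + \frac{2315988}{1312787} = - \frac{1090918440}{399079} + \frac{2315988}{1312787} = - \frac{1431219283917228}{523905723173}$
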